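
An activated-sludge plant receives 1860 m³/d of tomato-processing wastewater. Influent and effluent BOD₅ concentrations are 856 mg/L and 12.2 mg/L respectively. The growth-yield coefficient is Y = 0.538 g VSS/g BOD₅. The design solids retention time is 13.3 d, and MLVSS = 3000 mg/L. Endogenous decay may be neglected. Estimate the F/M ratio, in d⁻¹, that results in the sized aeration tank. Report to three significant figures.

F/M ≈ 0.142 d⁻¹

Biomass mass balance (decay neglected): V·X = Y·Q·(S₀ − S)·θ_c, so V = 0.538 × 1860 × (856 − 12.2) × 13.3 / 3000 = 3743 m³.
F/M = Q·S₀ / (V·X) = 1860 × 856 / (3743 × 3000) = 0.1418 g BOD₅·(g VSS·d)⁻¹.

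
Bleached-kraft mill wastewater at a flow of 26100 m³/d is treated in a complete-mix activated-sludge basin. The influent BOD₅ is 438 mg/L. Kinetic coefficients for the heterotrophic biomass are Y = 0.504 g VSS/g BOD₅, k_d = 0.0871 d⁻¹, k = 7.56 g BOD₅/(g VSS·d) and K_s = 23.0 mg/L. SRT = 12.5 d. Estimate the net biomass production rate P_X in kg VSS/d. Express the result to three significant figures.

P_X ≈ 2750 kg VSS/d

For a completely mixed reactor with recycle the Lawrence–McCarty relation gives S = K_s·(1 + k_d·θ_c) / [θ_c·(Y·k − k_d) − 1] = 23.0 × (1 + 0.0871 × 12.5) / [12.5 × (0.504 × 7.56 − 0.0871) − 1] = 48.04 / 45.54 = 1.055 mg/L.
The observed yield is Y_obs = Y/(1 + k_d·θ_c) = 0.504 / (1 + 0.0871 × 12.5) = 0.504 / 2.089 = 0.2413 g VSS per g BOD₅ removed.
Substrate removed = Q·(S₀ − S) = 26100 m³/d × (438 − 1.05) g/m³ = 1.14×10^7 g/d = 11404 kg/d.
P_X = Y_obs · Q(S₀ − S) = 0.2413 × 11404 = 2752 kg VSS/d.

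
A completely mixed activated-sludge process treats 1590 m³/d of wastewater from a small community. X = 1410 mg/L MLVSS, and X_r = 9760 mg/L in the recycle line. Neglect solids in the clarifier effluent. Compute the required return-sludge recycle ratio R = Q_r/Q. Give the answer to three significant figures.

R ≈ 0.169

Mass balance around the secondary clarifier (neglecting effluent solids): R = X / (X_r − X) = 1410 / (9760 − 1410) = 0.1689.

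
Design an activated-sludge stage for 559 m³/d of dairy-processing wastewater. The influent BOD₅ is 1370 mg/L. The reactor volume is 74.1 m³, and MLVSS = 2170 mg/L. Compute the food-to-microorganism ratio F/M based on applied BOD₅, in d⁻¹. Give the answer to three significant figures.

F/M ≈ 4.76 d⁻¹

F/M = applied load / biomass = Q·S₀/(V·X) = 559 × 1370 / (74.10 × 2170) = 4.763 d⁻¹.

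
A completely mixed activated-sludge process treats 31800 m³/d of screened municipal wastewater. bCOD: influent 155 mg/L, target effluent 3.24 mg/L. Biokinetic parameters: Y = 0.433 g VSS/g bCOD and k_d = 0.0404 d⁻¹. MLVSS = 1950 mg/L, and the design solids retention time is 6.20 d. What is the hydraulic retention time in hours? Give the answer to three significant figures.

τ ≈ 4.01 h

Rearranging the biomass balance for a CMAS with decay, V = Y·Q·ΔS·θ_c / [X·(1+k_d θ_c)] = 0.433 × 31800 × (155 − 3.24) × 6.20 / [1950 × (1 + 0.0404 × 6.20)] = 1.3×10^7 / 2438 = 5313 m³.
τ = V/Q = 5313/31800 = 0.1671 d, or 4.010 h.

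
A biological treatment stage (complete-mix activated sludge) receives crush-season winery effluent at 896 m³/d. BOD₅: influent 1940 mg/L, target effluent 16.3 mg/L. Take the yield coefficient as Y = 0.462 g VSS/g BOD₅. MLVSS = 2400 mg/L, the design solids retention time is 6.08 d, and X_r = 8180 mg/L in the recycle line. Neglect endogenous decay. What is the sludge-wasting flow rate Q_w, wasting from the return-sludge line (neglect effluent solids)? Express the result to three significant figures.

Q_w ≈ 97.3 m³/d

With k_d = 0 the design equation reduces to V = Y Q (S₀−S) θ_c / X = 0.462 × 896 × (1940 − 16.3) × 6.08 / 2400 = 2017 m³.
Q_w = (V·X)/(θ_c X_r) = 2017 × 2400 / (6.08 × 8180) = 97.35 m³/d.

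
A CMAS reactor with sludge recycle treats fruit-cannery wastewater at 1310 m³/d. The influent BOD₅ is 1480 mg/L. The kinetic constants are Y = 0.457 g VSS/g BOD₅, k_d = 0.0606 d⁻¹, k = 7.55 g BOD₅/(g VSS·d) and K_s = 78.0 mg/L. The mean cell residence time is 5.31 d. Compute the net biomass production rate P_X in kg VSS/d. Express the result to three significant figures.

P_X ≈ 668 kg VSS/d

From the Monod/SRT balance for a CMAS, S = K_s·(1+k_d θ_c)/[θ_c·(Y k − k_d) − 1] = 78.0 × (1 + 0.0606 × 5.31) / [5.31 × (0.457 × 7.55 − 0.0606) − 1] = 103.1 / 17.00 = 6.065 mg/L.
The observed yield is Y_obs = Y/(1 + k_d·θ_c) = 0.457 / (1 + 0.0606 × 5.31) = 0.457 / 1.322 = 0.3457 g VSS per g BOD₅ removed.
Mass of BOD₅ removed per day: Q(S₀ − S) = 1310 × 1474 g/m³ = 1931 kg/d.
P_X = Y_obs · Q(S₀ − S) = 0.3457 × 1931 = 667.6 kg VSS/d.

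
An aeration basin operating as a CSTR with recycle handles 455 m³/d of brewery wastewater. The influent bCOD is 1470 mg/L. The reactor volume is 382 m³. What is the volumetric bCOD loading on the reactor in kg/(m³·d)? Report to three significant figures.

L_v ≈ 1.75 kg bCOD/(m³·d)

L_v = Q S₀ / V = 455 × 1470 × 10⁻³ / 382.0 = 1.751 kg/(m³·d).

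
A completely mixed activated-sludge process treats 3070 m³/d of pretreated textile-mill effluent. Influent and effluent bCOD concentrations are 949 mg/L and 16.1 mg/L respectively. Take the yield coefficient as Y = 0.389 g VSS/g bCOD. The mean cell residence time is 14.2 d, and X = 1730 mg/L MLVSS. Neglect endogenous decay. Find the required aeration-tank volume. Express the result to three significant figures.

With k_d = 0 the design equation reduces to V = Y Q (S₀−S) θ_c / X = 0.389 × 3070 × (949 − 16.1) × 14.2 / 1730 = 9145 m³.

V ≈ 9140 m³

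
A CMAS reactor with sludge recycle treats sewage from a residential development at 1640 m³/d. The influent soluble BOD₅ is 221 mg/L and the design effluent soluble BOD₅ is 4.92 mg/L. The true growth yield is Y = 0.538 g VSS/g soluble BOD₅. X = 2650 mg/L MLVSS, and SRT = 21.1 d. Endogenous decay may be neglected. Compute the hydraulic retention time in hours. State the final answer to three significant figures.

τ ≈ 22.2 h

With k_d = 0 the design equation reduces to V = Y Q (S₀−S) θ_c / X = 0.538 × 1640 × (221 − 4.92) × 21.1 / 2650 = 1518 m³.
Hydraulic retention time τ = V/Q = 1518 / 1640 = 0.9256 d = 22.21 h.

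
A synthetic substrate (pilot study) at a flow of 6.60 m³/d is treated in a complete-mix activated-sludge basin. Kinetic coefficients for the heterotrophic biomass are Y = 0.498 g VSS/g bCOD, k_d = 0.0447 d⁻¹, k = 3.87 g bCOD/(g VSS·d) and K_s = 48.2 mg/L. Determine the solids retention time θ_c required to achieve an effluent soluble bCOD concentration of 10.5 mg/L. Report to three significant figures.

θ_c ≈ 3.33 d

At the target effluent, Y k S/(K_s+S) = 0.498×3.87×10.5/58.70 = 0.3447 d⁻¹.
1/θ_c = 0.3447 − 0.0447 = 0.3000 d⁻¹, so θ_c = 3.333 d.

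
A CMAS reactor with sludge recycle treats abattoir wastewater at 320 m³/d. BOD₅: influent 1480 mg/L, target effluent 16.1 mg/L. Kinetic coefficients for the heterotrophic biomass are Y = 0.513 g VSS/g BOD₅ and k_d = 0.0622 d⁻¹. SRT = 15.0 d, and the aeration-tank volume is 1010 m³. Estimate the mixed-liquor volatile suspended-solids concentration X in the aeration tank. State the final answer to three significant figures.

From V·X·(1 + k_d·θ_c) = Y·Q·(S₀ − S)·θ_c: X = 0.513 × 320 × (1480 − 16.1) × 15.0 / [1010 × (1 + 0.0622 × 15.0)] = 1846 mg/L.

X ≈ 1850 mg/L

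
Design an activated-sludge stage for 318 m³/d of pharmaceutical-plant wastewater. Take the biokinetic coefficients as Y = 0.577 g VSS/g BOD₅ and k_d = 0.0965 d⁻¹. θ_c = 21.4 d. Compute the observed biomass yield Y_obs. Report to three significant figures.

Y_obs ≈ 0.188 g VSS/g BOD₅

Observed yield with endogenous decay: Y_obs = Y / (1 + k_d·θ_c) = 0.577 / (1 + 0.0965 × 21.4) = 0.577 / 3.065 = 0.1882 g VSS/g BOD₅.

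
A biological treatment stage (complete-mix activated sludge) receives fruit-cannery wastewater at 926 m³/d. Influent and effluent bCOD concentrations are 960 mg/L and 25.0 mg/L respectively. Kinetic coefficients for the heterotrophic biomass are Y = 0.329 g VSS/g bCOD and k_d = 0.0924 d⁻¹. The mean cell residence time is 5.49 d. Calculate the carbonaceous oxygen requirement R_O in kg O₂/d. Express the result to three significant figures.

Observed yield with endogenous decay: Y_obs = Y / (1 + k_d·θ_c) = 0.329 / (1 + 0.0924 × 5.49) = 0.329 / 1.507 = 0.2183 g VSS/g bCOD.
Q·(S₀ − S) = 926 × (960 − 25.0) × 10⁻³ = 865.8 kg/d removed.
Biomass synthesised: P_X = Y_obs × 865.8 = 189.0 kg VSS/d.
R_O = Q·(S₀ − S) − 1.42·P_X = 865.8 − 1.42 × 189.0 = 597.5 kg O₂/d.

R_O ≈ 597 kg O₂/d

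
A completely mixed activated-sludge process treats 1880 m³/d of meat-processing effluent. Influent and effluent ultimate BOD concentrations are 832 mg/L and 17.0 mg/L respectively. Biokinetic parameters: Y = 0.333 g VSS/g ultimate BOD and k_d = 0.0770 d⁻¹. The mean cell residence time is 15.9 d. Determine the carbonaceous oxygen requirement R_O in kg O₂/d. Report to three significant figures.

R_O ≈ 1210 kg O₂/d

Y_obs = Y / (1 + k_d θ_c) = 0.333 / (1 + 0.0770 × 15.9) = 0.333 / 2.224 = 0.1497.
ΔS = 832 − 17.0 = 815.0 mg/L, so the substrate removal rate is 1880 × 815.0/1000 = 1532 kg ultimate BOD/d.
Biomass synthesised: P_X = Y_obs × 1532 = 229.4 kg VSS/d.
R_O = Q·ΔS − 1.42 P_X = 1532 − 325.7 = 1206 kg O₂/d.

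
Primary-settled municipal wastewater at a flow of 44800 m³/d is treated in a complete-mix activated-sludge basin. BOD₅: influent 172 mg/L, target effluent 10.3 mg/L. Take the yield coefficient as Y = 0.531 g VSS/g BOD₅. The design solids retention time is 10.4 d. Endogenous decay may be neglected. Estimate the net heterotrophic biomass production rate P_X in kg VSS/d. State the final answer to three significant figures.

P_X ≈ 3850 kg VSS/d

Since k_d ≈ 0, Y_obs = Y = 0.531 g VSS/g BOD₅.
Q·(S₀ − S) = 44800 × (172 − 10.3) × 10⁻³ = 7244 kg/d removed.
So the net sludge growth is P_X = 0.5310 × 7244 = 3847 kg VSS/d.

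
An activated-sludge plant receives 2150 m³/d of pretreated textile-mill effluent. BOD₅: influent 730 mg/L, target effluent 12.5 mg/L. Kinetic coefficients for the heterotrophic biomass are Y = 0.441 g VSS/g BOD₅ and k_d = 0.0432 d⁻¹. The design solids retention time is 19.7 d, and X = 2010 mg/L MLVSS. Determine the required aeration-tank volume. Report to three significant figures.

Steady-state biomass mass balance: V·X·(1 + k_d·θ_c) = Y·Q·(S₀ − S)·θ_c, so V = 0.441 × 2150 × (730 − 12.5) × 19.7 / [2010 × (1 + 0.0432 × 19.7)] = 1.34×10^7 / 3721 = 3602 m³.

V ≈ 3600 m³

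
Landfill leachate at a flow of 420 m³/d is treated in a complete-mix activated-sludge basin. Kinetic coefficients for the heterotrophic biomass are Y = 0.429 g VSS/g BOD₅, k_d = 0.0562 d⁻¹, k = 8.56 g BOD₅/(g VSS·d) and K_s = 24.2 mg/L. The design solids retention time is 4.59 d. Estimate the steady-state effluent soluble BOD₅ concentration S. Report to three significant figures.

S ≈ 1.95 mg/L

For a completely mixed reactor with recycle the Lawrence–McCarty relation gives S = K_s·(1 + k_d·θ_c) / [θ_c·(Y·k − k_d) − 1] = 24.2 × (1 + 0.0562 × 4.59) / [4.59 × (0.429 × 8.56 − 0.0562) − 1] = 30.44 / 15.60 = 1.952 mg/L.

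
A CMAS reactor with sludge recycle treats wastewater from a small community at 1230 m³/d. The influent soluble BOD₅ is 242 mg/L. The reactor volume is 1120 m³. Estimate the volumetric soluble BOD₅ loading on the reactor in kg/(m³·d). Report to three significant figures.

L_v ≈ 0.266 kg soluble BOD₅/(m³·d)

L_v = Q S₀ / V = 1230 × 242 × 10⁻³ / 1120 = 0.2658 kg/(m³·d).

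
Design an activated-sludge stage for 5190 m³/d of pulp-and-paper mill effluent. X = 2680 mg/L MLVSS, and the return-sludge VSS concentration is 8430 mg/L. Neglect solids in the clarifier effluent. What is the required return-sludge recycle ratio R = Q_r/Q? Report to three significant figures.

R = Q_r/Q = X/(X_r − X) = 2680 / (8430 − 2680) = 0.4661.

R ≈ 0.466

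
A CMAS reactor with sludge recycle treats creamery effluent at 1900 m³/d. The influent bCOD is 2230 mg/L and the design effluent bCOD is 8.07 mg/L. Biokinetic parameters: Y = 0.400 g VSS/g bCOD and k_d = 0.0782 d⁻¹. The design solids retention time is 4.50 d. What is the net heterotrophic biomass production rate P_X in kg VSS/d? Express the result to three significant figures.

Observed yield with endogenous decay: Y_obs = Y / (1 + k_d·θ_c) = 0.400 / (1 + 0.0782 × 4.50) = 0.400 / 1.352 = 0.2959 g VSS/g bCOD.
Q·(S₀ − S) = 1900 × (2230 − 8.07) × 10⁻³ = 4222 kg/d removed.
So the net sludge growth is P_X = 0.2959 × 4222 = 1249 kg VSS/d.

P_X ≈ 1250 kg VSS/d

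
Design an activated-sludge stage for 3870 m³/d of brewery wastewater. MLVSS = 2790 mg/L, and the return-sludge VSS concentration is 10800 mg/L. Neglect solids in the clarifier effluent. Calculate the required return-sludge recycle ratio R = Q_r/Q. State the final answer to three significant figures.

R ≈ 0.348

R = Q_r/Q = X/(X_r − X) = 2790 / (10800 − 2790) = 0.3483.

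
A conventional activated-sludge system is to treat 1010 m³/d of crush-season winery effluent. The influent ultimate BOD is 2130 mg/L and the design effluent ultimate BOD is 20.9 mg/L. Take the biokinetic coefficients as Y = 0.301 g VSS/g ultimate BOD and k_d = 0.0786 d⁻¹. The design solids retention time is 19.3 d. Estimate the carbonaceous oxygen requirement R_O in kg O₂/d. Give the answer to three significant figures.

Observed yield with endogenous decay: Y_obs = Y / (1 + k_d·θ_c) = 0.301 / (1 + 0.0786 × 19.3) = 0.301 / 2.517 = 0.1196 g VSS/g ultimate BOD.
Mass of ultimate BOD removed per day: Q(S₀ − S) = 1010 × 2109 g/m³ = 2130 kg/d.
Biomass synthesised: P_X = Y_obs × 2130 = 254.7 kg VSS/d.
R_O = Q·(S₀ − S) − 1.42·P_X = 2130 − 1.42 × 254.7 = 1768 kg O₂/d.

R_O ≈ 1770 kg O₂/d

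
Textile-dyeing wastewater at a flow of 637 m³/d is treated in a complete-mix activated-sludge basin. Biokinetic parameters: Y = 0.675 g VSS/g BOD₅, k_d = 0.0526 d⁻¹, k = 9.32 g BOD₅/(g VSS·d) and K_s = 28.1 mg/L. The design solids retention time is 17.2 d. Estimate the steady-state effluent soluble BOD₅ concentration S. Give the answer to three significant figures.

For a completely mixed reactor with recycle the Lawrence–McCarty relation gives S = K_s·(1 + k_d·θ_c) / [θ_c·(Y·k − k_d) − 1] = 28.1 × (1 + 0.0526 × 17.2) / [17.2 × (0.675 × 9.32 − 0.0526) − 1] = 53.52 / 106.3 = 0.5035 mg/L.

S ≈ 0.504 mg/L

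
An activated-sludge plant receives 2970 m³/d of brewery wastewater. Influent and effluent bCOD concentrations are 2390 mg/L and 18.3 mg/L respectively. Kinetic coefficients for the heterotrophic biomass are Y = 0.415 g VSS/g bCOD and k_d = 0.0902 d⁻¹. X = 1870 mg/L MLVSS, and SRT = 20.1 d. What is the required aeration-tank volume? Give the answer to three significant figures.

Steady-state biomass mass balance: V·X·(1 + k_d·θ_c) = Y·Q·(S₀ − S)·θ_c, so V = 0.415 × 2970 × (2390 − 18.3) × 20.1 / [1870 × (1 + 0.0902 × 20.1)] = 5.88×10^7 / 5260 = 11170 m³.

V ≈ 11200 m³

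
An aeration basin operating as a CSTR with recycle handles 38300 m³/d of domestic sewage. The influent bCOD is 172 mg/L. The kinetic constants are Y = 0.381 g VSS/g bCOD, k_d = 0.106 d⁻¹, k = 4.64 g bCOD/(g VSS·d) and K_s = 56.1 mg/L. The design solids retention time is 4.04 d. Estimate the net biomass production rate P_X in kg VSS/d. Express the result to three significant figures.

P_X ≈ 1610 kg VSS/d

Effluent substrate depends only on kinetics and SRT: S = K_s(1 + k_d θ_c) / [θ_c(Yk − k_d) − 1] = 56.1 × (1 + 0.106 × 4.04) / [4.04 × (0.381 × 4.64 − 0.106) − 1] = 80.12 / 5.714 = 14.02 mg/L.
The observed yield is Y_obs = Y/(1 + k_d·θ_c) = 0.381 / (1 + 0.106 × 4.04) = 0.381 / 1.428 = 0.2668 g VSS per g bCOD removed.
ΔS = 172 − 14.0 = 158.0 mg/L, so the substrate removal rate is 38300 × 158.0/1000 = 6051 kg bCOD/d.
So the net sludge growth is P_X = 0.2668 × 6051 = 1614 kg VSS/d.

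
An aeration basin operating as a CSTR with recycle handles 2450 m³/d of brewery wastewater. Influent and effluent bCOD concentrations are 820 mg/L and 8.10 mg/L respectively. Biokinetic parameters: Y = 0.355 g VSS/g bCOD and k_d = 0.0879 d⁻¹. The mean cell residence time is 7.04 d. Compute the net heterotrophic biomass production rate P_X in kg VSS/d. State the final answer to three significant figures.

P_X ≈ 436 kg VSS/d

Observed yield with endogenous decay: Y_obs = Y / (1 + k_d·θ_c) = 0.355 / (1 + 0.0879 × 7.04) = 0.355 / 1.619 = 0.2193 g VSS/g bCOD.
Q·(S₀ − S) = 2450 × (820 − 8.10) × 10⁻³ = 1989 kg/d removed.
So the net sludge growth is P_X = 0.2193 × 1989 = 436.2 kg VSS/d.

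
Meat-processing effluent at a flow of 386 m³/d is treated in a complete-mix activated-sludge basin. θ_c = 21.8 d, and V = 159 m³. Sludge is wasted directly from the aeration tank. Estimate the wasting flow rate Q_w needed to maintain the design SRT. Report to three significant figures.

Q_w ≈ 7.29 m³/d

With mixed-liquor wasting, θ_c = V/Q_w, so Q_w = V/θ_c = 159.0/21.8 = 7.294 m³/d.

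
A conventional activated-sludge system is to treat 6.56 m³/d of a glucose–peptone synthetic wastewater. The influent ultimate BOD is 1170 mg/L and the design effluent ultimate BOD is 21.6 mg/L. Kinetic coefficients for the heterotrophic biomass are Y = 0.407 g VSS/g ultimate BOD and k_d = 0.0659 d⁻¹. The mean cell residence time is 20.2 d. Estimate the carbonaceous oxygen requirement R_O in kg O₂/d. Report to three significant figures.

R_O ≈ 5.67 kg O₂/d

Observed yield with endogenous decay: Y_obs = Y / (1 + k_d·θ_c) = 0.407 / (1 + 0.0659 × 20.2) = 0.407 / 2.331 = 0.1746 g VSS/g ultimate BOD.
Mass of ultimate BOD removed per day: Q(S₀ − S) = 6.56 × 1148 g/m³ = 7.534 kg/d.
Net sludge production P_X = 0.1746 × 7.534 = 1.315 kg VSS/d.
R_O = Q·(S₀ − S) − 1.42·P_X = 7.534 − 1.42 × 1.315 = 5.666 kg O₂/d.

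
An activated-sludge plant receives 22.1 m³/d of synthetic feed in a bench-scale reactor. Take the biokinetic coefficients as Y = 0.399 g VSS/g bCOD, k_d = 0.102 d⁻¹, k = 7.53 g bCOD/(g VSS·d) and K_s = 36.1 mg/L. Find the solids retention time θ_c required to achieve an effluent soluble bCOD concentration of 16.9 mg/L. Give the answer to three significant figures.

From 1/θ_c = Y·k·S/(K_s + S) − k_d: Y·k·S/(K_s+S) = 0.399 × 7.53 × 16.9 / (36.1 + 16.9) = 0.9580 d⁻¹.
1/θ_c = 0.9580 − 0.102 = 0.8560 d⁻¹, so θ_c = 1.168 d.

θ_c ≈ 1.17 d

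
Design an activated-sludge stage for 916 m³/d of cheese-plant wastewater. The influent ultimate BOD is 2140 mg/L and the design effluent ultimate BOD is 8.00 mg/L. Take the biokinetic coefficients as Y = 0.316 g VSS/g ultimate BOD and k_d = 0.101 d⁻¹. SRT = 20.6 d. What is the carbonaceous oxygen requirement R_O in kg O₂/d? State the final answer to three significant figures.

R_O ≈ 1670 kg O₂/d

Observed yield with endogenous decay: Y_obs = Y / (1 + k_d·θ_c) = 0.316 / (1 + 0.101 × 20.6) = 0.316 / 3.081 = 0.1026 g VSS/g ultimate BOD.
ΔS = 2140 − 8.00 = 2132 mg/L, so the substrate removal rate is 916 × 2132/1000 = 1953 kg ultimate BOD/d.
Net sludge production P_X = 0.1026 × 1953 = 200.3 kg VSS/d.
R_O = Q·(S₀ − S) − 1.42·P_X = 1953 − 1.42 × 200.3 = 1668 kg O₂/d.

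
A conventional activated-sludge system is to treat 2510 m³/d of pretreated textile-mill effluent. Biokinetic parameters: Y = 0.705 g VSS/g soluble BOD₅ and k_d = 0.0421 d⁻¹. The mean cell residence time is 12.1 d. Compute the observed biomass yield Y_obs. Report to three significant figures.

Y_obs = Y / (1 + k_d θ_c) = 0.705 / (1 + 0.0421 × 12.1) = 0.705 / 1.509 = 0.4671.

Y_obs ≈ 0.467 g VSS/g soluble BOD₅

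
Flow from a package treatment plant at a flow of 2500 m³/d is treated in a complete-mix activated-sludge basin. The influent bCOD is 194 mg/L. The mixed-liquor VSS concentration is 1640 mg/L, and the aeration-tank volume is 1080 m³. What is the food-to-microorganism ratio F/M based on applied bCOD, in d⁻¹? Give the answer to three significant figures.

F/M ≈ 0.274 d⁻¹

F/M = applied load / biomass = Q·S₀/(V·X) = 2500 × 194 / (1080 × 1640) = 0.2738 d⁻¹.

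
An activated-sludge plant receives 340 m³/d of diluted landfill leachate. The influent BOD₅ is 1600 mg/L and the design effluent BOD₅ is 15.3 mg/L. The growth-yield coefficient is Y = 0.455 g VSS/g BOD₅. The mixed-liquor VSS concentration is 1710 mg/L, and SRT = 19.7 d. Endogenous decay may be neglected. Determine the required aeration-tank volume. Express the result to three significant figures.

V ≈ 2820 m³

Biomass mass balance (decay neglected): V·X = Y·Q·(S₀ − S)·θ_c, so V = 0.455 × 340 × (1600 − 15.3) × 19.7 / 1710 = 2824 m³.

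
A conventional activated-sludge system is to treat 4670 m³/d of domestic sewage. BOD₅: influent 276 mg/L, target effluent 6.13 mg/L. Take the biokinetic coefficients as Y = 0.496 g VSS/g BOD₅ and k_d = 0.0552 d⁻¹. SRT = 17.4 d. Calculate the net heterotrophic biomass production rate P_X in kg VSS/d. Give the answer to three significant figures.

P_X ≈ 319 kg VSS/d

Correct the yield for decay: Y_obs = Y/(1 + k_d θ_c) = 0.496 / (1 + 0.0552 × 17.4) = 0.496 / 1.960 = 0.2530.
Q·(S₀ − S) = 4670 × (276 − 6.13) × 10⁻³ = 1260 kg/d removed.
Biomass produced: P_X = Y_obs·Q·ΔS = 0.2530 × 1260 ≈ 318.9 kg VSS/d.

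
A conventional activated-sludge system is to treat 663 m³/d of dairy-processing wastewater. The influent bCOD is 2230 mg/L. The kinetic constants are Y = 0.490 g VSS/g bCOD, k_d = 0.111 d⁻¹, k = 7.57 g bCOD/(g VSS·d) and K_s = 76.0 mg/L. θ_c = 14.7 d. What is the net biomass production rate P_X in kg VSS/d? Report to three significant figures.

P_X ≈ 275 kg VSS/d

Effluent substrate depends only on kinetics and SRT: S = K_s(1 + k_d θ_c) / [θ_c(Yk − k_d) − 1] = 76.0 × (1 + 0.111 × 14.7) / [14.7 × (0.490 × 7.57 − 0.111) − 1] = 200.0 / 51.90 = 3.854 mg/L.
Observed yield with endogenous decay: Y_obs = Y / (1 + k_d·θ_c) = 0.490 / (1 + 0.111 × 14.7) = 0.490 / 2.632 = 0.1862 g VSS/g bCOD.
Substrate removed = Q·(S₀ − S) = 663 m³/d × (2230 − 3.85) g/m³ = 1.48×10^6 g/d = 1476 kg/d.
P_X = Y_obs · Q(S₀ − S) = 0.1862 × 1476 = 274.8 kg VSS/d.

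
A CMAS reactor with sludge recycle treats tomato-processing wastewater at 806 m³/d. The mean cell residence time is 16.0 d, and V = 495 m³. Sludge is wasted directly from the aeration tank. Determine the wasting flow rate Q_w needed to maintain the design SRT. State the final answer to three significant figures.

Wasting from the aeration tank: Q_w = V / θ_c = 495.0 / 16.0 = 30.94 m³/d.

Q_w ≈ 30.9 m³/d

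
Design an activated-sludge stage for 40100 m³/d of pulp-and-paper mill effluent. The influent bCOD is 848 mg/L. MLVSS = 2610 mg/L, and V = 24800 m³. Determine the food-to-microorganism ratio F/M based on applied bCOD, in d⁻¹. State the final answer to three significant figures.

F/M = applied load / biomass = Q·S₀/(V·X) = 40100 × 848 / (24800 × 2610) = 0.5253 d⁻¹.

F/M ≈ 0.525 d⁻¹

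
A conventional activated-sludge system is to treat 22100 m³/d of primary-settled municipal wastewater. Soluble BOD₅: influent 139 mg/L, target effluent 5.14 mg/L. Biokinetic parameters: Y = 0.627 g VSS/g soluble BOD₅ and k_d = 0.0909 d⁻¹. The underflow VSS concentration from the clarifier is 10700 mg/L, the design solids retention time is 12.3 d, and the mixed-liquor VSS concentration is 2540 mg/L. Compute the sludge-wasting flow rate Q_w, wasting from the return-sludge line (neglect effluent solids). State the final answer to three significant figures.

Q_w ≈ 81.8 m³/d

From the SRT design equation V = Y Q (S₀−S) θ_c / [X (1 + k_d θ_c)] = 0.627 × 22100 × (139 − 5.14) × 12.3 / [2540 × (1 + 0.0909 × 12.3)] = 2.28×10^7 / 5380 = 4241 m³.
θ_c = V·X/(Q_w·X_r) when wasting from the recycle, so Q_w = V·X/(θ_c·X_r) = 4241 × 2540 / (12.3 × 10700) = 81.84 m³/d.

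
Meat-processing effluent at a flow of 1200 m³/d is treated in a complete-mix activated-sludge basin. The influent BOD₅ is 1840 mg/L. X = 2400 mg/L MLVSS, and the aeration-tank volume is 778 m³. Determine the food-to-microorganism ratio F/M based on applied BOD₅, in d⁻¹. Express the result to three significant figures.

F/M ≈ 1.18 d⁻¹

Food-to-microorganism ratio F/M = Q S₀ / (V X) = 1200 × 1840 / (778.0 × 2400) = 1.183 d⁻¹.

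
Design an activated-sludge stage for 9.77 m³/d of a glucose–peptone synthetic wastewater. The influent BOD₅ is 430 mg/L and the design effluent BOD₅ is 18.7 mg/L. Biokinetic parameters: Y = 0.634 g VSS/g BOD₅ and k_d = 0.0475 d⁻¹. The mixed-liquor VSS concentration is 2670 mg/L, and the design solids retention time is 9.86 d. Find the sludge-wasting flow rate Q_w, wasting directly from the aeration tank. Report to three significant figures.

Q_w ≈ 0.650 m³/d

From the SRT design equation V = Y Q (S₀−S) θ_c / [X (1 + k_d θ_c)] = 0.634 × 9.77 × (430 − 18.7) × 9.86 / [2670 × (1 + 0.0475 × 9.86)] = 2.51×10^4 / 3920 = 6.407 m³.
Wasting from the aeration tank: Q_w = V / θ_c = 6.407 / 9.86 = 0.6498 m³/d.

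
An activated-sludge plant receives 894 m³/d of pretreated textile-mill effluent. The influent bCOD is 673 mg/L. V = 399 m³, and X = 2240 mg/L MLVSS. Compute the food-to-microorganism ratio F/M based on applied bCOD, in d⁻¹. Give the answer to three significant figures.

F/M = applied load / biomass = Q·S₀/(V·X) = 894 × 673 / (399.0 × 2240) = 0.6732 d⁻¹.

F/M ≈ 0.673 d⁻¹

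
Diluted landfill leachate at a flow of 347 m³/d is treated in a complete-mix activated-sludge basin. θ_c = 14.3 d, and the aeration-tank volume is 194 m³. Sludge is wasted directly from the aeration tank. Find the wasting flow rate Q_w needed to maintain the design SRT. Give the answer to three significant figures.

For wasting at MLVSS concentration, Q_w = V/θ_c = 194.0/14.3 = 13.57 m³/d.

Q_w ≈ 13.6 m³/d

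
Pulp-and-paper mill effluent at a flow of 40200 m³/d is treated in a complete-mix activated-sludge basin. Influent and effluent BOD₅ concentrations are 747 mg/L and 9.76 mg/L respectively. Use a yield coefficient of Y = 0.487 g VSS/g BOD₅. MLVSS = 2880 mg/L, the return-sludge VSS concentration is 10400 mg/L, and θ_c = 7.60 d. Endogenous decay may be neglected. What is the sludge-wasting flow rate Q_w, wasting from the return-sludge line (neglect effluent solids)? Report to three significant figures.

Q_w ≈ 1390 m³/d

Biomass mass balance (decay neglected): V·X = Y·Q·(S₀ − S)·θ_c, so V = 0.487 × 40200 × (747 − 9.76) × 7.60 / 2880 = 38088 m³.
Wasting from the return line (neglecting effluent solids): Q_w = V·X / (θ_c·X_r) = 38088 × 2880 / (7.60 × 10400) = 1388 m³/d.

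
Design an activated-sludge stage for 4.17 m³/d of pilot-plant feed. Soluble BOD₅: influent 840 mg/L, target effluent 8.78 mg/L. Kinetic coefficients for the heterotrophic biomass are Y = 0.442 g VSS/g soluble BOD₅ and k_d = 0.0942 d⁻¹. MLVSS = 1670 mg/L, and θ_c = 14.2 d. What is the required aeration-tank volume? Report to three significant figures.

V ≈ 5.57 m³

Rearranging the biomass balance for a CMAS with decay, V = Y·Q·ΔS·θ_c / [X·(1+k_d θ_c)] = 0.442 × 4.17 × (840 − 8.78) × 14.2 / [1670 × (1 + 0.0942 × 14.2)] = 2.18×10^4 / 3904 = 5.573 m³.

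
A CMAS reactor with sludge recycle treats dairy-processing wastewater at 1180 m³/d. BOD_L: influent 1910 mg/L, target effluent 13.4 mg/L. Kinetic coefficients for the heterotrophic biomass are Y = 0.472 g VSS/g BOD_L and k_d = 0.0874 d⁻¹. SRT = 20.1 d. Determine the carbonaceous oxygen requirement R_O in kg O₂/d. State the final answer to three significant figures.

Y_obs = Y / (1 + k_d θ_c) = 0.472 / (1 + 0.0874 × 20.1) = 0.472 / 2.757 = 0.1712.
Mass of BOD_L removed per day: Q(S₀ − S) = 1180 × 1897 g/m³ = 2238 kg/d.
Net sludge production P_X = 0.1712 × 2238 = 383.2 kg VSS/d.
R_O = Q·(S₀ − S) − 1.42·P_X = 2238 − 1.42 × 383.2 = 1694 kg O₂/d.

R_O ≈ 1690 kg O₂/d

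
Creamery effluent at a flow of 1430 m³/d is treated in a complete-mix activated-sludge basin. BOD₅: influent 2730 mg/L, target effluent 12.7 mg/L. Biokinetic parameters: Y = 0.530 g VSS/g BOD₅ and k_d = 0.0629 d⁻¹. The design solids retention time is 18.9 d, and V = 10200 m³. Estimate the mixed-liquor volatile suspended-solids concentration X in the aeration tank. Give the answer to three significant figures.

From V·X·(1 + k_d·θ_c) = Y·Q·(S₀ − S)·θ_c: X = 0.530 × 1430 × (2730 − 12.7) × 18.9 / [10200 × (1 + 0.0629 × 18.9)] = 1743 mg/L.

X ≈ 1740 mg/L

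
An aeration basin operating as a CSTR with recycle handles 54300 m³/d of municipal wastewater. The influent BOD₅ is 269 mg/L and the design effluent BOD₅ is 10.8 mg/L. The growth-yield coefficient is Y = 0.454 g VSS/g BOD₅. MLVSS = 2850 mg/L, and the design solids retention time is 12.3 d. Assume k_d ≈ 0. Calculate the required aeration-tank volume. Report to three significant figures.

Biomass mass balance (decay neglected): V·X = Y·Q·(S₀ − S)·θ_c, so V = 0.454 × 54300 × (269 − 10.8) × 12.3 / 2850 = 27471 m³.

V ≈ 27500 m³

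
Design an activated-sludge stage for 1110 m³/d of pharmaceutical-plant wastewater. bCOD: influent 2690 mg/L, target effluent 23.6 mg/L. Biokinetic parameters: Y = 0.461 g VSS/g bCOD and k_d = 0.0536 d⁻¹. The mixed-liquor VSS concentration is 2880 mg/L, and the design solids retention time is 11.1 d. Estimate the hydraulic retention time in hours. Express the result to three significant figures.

Rearranging the biomass balance for a CMAS with decay, V = Y·Q·ΔS·θ_c / [X·(1+k_d θ_c)] = 0.461 × 1110 × (2690 − 23.6) × 11.1 / [2880 × (1 + 0.0536 × 11.1)] = 1.51×10^7 / 4593 = 3297 m³.
Hydraulic retention time τ = V/Q = 3297 / 1110 = 2.970 d = 71.29 h.

τ ≈ 71.3 h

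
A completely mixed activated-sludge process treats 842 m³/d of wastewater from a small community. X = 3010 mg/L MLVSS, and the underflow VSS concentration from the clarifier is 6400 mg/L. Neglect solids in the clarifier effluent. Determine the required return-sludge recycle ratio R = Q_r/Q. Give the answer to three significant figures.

R = Q_r/Q = X/(X_r − X) = 3010 / (6400 − 3010) = 0.8879.

R ≈ 0.888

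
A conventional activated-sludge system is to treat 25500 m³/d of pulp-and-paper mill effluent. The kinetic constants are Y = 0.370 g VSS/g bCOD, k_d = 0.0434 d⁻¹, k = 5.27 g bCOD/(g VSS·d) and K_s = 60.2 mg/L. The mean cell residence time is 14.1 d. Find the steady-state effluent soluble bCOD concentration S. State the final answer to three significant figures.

S ≈ 3.75 mg/L

For a completely mixed reactor with recycle the Lawrence–McCarty relation gives S = K_s·(1 + k_d·θ_c) / [θ_c·(Y·k − k_d) − 1] = 60.2 × (1 + 0.0434 × 14.1) / [14.1 × (0.370 × 5.27 − 0.0434) − 1] = 97.04 / 25.88 = 3.749 mg/L.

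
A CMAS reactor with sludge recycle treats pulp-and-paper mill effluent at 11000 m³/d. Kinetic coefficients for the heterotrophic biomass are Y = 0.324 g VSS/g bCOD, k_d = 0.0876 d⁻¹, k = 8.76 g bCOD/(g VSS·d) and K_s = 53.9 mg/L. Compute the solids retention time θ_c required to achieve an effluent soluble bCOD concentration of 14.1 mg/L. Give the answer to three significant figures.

Specific growth rate at S = 14.1 mg/L: μ = YkS/(K_s+S) = 0.324·8.76·14.1/(53.9+14.1) = 0.5885 d⁻¹.
θ_c = 1/(μ − k_d) = 1/(0.5885 − 0.0876) = 1/0.5009 = 1.996 d.

θ_c ≈ 2.00 d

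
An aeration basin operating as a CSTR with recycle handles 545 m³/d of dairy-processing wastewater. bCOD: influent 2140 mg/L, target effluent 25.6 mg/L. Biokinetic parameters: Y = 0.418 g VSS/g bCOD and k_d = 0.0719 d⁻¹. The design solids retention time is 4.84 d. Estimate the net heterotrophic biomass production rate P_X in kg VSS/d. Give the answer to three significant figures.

P_X ≈ 357 kg VSS/d

The observed yield is Y_obs = Y/(1 + k_d·θ_c) = 0.418 / (1 + 0.0719 × 4.84) = 0.418 / 1.348 = 0.3101 g VSS per g bCOD removed.
ΔS = 2140 − 25.6 = 2114 mg/L, so the substrate removal rate is 545 × 2114/1000 = 1152 kg bCOD/d.
P_X = Y_obs · Q(S₀ − S) = 0.3101 × 1152 = 357.3 kg VSS/d.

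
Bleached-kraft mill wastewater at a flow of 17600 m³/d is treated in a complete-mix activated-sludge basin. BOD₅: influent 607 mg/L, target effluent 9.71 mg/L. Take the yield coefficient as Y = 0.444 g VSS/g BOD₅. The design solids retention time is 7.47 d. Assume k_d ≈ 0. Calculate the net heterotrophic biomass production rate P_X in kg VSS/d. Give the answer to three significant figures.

P_X ≈ 4670 kg VSS/d

With endogenous decay neglected, the observed yield equals the true yield: Y_obs = Y = 0.444 g VSS/g BOD₅.
Substrate removed = Q·(S₀ − S) = 17600 m³/d × (607 − 9.71) g/m³ = 1.05×10^7 g/d = 10512 kg/d.
Biomass produced: P_X = Y_obs·Q·ΔS = 0.4440 × 10512 ≈ 4667 kg VSS/d.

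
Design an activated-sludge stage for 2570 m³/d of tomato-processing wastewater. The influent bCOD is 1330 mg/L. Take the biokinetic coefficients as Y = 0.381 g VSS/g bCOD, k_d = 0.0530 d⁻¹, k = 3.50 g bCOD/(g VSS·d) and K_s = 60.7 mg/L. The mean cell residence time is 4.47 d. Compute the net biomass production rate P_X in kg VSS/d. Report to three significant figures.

From the Monod/SRT balance for a CMAS, S = K_s·(1+k_d θ_c)/[θ_c·(Y k − k_d) − 1] = 60.7 × (1 + 0.0530 × 4.47) / [4.47 × (0.381 × 3.50 − 0.0530) − 1] = 75.08 / 4.724 = 15.89 mg/L.
Correct the yield for decay: Y_obs = Y/(1 + k_d θ_c) = 0.381 / (1 + 0.0530 × 4.47) = 0.381 / 1.237 = 0.3080.
ΔS = 1330 − 15.9 = 1314 mg/L, so the substrate removal rate is 2570 × 1314/1000 = 3377 kg bCOD/d.
Net biomass production P_X = Y_obs × Q·(S₀ − S) = 0.3080 × 3377 = 1040 kg VSS/d.

P_X ≈ 1040 kg VSS/d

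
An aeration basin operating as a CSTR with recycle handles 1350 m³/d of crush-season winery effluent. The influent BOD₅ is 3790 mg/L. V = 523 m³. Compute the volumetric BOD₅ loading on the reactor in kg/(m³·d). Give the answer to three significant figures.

L_v ≈ 9.78 kg BOD₅/(m³·d)

Volumetric loading L_v = Q·S₀ / V = 1350 × 3790 g/m³ / 523.0 m³ = 9783 g/(m³·d) = 9.783 kg BOD₅/(m³·d).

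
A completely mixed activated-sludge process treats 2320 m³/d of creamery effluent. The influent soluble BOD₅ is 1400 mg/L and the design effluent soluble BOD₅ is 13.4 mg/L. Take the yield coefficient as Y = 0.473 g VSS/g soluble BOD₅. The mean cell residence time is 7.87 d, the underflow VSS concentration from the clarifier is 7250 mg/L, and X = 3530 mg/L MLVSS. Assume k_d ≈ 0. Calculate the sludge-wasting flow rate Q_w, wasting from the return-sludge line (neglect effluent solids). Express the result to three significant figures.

With k_d = 0 the design equation reduces to V = Y Q (S₀−S) θ_c / X = 0.473 × 2320 × (1400 − 13.4) × 7.87 / 3530 = 3392 m³.
Q_w = (V·X)/(θ_c X_r) = 3392 × 3530 / (7.87 × 7250) = 209.9 m³/d.

Q_w ≈ 210 m³/d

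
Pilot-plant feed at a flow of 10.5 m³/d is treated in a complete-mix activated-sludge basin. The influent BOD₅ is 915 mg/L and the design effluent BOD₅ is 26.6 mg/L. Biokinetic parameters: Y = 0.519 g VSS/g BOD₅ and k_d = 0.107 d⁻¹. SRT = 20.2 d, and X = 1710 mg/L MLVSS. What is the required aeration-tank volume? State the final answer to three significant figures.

Steady-state biomass mass balance: V·X·(1 + k_d·θ_c) = Y·Q·(S₀ − S)·θ_c, so V = 0.519 × 10.5 × (915 − 26.6) × 20.2 / [1710 × (1 + 0.107 × 20.2)] = 9.78×10^4 / 5406 = 18.09 m³.

V ≈ 18.1 m³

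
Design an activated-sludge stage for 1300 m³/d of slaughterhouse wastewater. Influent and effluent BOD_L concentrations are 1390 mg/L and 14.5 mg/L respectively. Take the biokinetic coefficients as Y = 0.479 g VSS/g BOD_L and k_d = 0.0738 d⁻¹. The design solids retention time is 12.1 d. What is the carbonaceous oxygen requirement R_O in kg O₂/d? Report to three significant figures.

Y_obs = Y / (1 + k_d θ_c) = 0.479 / (1 + 0.0738 × 12.1) = 0.479 / 1.893 = 0.2530.
Q·(S₀ − S) = 1300 × (1390 − 14.5) × 10⁻³ = 1788 kg/d removed.
Biomass synthesised: P_X = Y_obs × 1788 = 452.5 kg VSS/d.
R_O = Q·ΔS − 1.42 P_X = 1788 − 642.5 = 1146 kg O₂/d.

R_O ≈ 1150 kg O₂/d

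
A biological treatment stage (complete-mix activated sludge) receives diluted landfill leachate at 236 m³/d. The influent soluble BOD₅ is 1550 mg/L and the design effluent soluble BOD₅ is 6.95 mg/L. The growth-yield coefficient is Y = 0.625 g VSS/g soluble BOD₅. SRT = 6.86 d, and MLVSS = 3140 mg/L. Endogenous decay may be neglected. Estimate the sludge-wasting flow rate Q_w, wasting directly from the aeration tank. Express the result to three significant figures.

With k_d = 0 the design equation reduces to V = Y Q (S₀−S) θ_c / X = 0.625 × 236 × (1550 − 6.95) × 6.86 / 3140 = 497.2 m³.
For wasting at MLVSS concentration, Q_w = V/θ_c = 497.2/6.86 = 72.48 m³/d.

Q_w ≈ 72.5 m³/d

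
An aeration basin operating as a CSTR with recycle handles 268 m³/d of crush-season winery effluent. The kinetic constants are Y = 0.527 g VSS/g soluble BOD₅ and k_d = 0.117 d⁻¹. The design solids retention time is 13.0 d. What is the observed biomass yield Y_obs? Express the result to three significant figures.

Y_obs ≈ 0.209 g VSS/g soluble BOD₅

Correct the yield for decay: Y_obs = Y/(1 + k_d θ_c) = 0.527 / (1 + 0.117 × 13.0) = 0.527 / 2.521 = 0.2090.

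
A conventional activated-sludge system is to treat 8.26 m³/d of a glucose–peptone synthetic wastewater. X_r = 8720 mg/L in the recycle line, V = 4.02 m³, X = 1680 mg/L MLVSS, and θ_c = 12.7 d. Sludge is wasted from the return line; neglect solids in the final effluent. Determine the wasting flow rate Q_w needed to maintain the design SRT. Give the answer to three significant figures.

Q_w ≈ 0.0610 m³/d

Wasting from the return line (neglecting effluent solids): Q_w = V·X / (θ_c·X_r) = 4.020 × 1680 / (12.7 × 8720) = 0.06098 m³/d.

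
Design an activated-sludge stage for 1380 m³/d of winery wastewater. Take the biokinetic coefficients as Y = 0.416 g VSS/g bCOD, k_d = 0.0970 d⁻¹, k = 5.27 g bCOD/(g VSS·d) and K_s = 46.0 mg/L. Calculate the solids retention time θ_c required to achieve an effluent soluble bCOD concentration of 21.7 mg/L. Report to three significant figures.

Specific growth rate at S = 21.7 mg/L: μ = YkS/(K_s+S) = 0.416·5.27·21.7/(46.0+21.7) = 0.7027 d⁻¹.
1/θ_c = 0.7027 − 0.0970 = 0.6057 d⁻¹, so θ_c = 1.651 d.

θ_c ≈ 1.65 d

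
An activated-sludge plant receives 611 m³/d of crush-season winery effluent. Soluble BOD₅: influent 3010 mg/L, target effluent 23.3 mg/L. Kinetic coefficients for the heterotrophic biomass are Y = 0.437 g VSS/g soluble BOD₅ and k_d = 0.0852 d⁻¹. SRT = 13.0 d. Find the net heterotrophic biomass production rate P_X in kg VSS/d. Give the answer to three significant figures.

The observed yield is Y_obs = Y/(1 + k_d·θ_c) = 0.437 / (1 + 0.0852 × 13.0) = 0.437 / 2.108 = 0.2073 g VSS per g soluble BOD₅ removed.
Substrate removed = Q·(S₀ − S) = 611 m³/d × (3010 − 23.3) g/m³ = 1.82×10^6 g/d = 1825 kg/d.
Net biomass production P_X = Y_obs × Q·(S₀ − S) = 0.2073 × 1825 = 378.4 kg VSS/d.

P_X ≈ 378 kg VSS/d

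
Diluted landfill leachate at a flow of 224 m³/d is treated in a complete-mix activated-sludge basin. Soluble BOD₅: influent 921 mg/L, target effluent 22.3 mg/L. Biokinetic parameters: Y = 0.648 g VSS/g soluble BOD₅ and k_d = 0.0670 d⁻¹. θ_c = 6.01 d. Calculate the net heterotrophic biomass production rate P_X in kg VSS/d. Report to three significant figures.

Y_obs = Y / (1 + k_d θ_c) = 0.648 / (1 + 0.0670 × 6.01) = 0.648 / 1.403 = 0.4620.
Substrate removed = Q·(S₀ − S) = 224 m³/d × (921 − 22.3) g/m³ = 2.01×10^5 g/d = 201.3 kg/d.
So the net sludge growth is P_X = 0.4620 × 201.3 = 93.00 kg VSS/d.

P_X ≈ 93.0 kg VSS/d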